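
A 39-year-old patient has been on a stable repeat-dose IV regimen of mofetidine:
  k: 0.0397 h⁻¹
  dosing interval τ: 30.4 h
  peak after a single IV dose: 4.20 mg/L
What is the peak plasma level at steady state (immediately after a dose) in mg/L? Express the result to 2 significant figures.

6.0 mg/L

e^(−kτ) = e^(−0.03970 × 30.4) = 0.2991
Accumulation ratio R = 1 / (1 − e^(−kτ)) = 1 / (1 − 0.2991) = 1.427
Steady-state peak = C₀ × R = 4.20 × 1.427 = 5.993 mg/L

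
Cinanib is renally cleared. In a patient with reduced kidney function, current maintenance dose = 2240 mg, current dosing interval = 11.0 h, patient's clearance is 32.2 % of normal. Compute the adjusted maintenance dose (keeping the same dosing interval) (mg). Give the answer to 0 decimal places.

To keep the same average steady-state level, dosing rate must scale with clearance.
CL ratio = 32.2 / 100 = 0.3220
New dose (same interval) = 2240 × 0.3220 = 721.3 mg

721 mg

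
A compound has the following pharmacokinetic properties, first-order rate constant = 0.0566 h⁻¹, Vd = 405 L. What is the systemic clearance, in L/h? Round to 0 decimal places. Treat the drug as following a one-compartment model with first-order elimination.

CL = k × Vd = 0.0566 × 405 = 22.92 L/h

23 L/h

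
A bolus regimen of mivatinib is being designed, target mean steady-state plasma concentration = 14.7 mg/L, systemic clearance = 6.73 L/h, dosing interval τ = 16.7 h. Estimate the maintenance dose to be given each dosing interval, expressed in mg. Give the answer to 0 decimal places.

1652 mg

At steady state, Dose/τ = Css × CL.
Dose = Css × CL × τ = 14.7 × 6.730 × 16.7 = 1652 mg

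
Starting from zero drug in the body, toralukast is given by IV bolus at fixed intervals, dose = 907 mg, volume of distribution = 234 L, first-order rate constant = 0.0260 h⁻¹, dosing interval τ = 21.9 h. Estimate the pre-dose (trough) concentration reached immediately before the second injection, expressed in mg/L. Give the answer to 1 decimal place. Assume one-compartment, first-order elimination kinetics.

C₀ per dose = Dose / Vd = 907 / 234 = 3.876 mg/L
Fraction remaining after one interval: r = e^(−kτ) = e^(−0.02600 × 21.9) = 0.5659
Before dose 2, 1 dose has been given (aged 1τ).
C_trough = C₀ × r = 3.876 × 0.5659 = 2.193 mg/L

2.2 mg/L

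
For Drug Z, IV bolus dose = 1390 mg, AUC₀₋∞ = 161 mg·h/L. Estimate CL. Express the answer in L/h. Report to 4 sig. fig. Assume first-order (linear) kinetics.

8.634 L/h

CL = Dose / AUC = 1390 / 161 = 8.634 L/h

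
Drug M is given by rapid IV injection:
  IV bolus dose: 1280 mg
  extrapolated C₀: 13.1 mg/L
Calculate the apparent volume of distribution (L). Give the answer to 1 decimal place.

97.7 L

Vd = Dose / C₀ = 1280 / 13.1 = 97.71 L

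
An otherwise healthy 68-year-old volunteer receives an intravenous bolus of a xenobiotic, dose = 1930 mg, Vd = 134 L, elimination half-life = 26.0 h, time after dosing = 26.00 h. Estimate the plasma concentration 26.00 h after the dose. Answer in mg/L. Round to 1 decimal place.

C₀ = Dose / Vd = 1930 / 134 = 14.40 mg/L
k = ln2 / t½ = 0.693147 / 26.0 = 0.02666 h⁻¹
t / t½ = 26.00 / 26.0 = 1 half-lives
C = C₀ × (1/2)^1 = 14.40 × 0.5000 = 7.200 mg/L

7.2 mg/L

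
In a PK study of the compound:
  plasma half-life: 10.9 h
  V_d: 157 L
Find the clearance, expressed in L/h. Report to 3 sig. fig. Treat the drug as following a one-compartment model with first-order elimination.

9.98 L/h

k = ln2 / t½ = 0.693147 / 10.9 = 0.06359 h⁻¹
CL = k × Vd = 0.06359 × 157 = 9.984 L/h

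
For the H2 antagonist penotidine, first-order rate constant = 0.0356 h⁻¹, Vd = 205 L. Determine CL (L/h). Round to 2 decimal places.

7.30 L/h

CL = k × Vd = 0.0356 × 205 = 7.298 L/h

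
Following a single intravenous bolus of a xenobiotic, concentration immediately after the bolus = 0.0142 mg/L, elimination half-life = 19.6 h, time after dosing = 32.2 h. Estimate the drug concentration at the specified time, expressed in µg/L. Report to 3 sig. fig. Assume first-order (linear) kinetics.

k = ln2 / t½ = 0.693147 / 19.6 = 0.03536 h⁻¹
C = C₀ · e^(−k·t) = 0.01420 × e^(−0.03536 × 32.2)
  = 0.01420 × 0.3203 = 0.004548 mg/L
Convert: 0.004548 mg/L × 1000 = 4.548 µg/L

4.55 µg/L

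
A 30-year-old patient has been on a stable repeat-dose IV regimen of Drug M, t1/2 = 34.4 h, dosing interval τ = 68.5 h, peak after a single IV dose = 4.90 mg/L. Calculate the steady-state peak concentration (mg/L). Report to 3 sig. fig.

k = ln2 / t½ = 0.693147 / 34.4 = 0.02015 h⁻¹
e^(−kτ) = e^(−0.02015 × 68.5) = 0.2515
Accumulation ratio R = 1 / (1 − e^(−kτ)) = 1 / (1 − 0.2515) = 1.336
Steady-state peak = C₀ × R = 4.90 × 1.336 = 6.546 mg/L

6.55 mg/L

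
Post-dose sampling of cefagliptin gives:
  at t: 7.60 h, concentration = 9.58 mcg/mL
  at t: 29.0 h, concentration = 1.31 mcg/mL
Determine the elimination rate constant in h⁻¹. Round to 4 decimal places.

k = ln(C₁/C₂) / (t₂ − t₁) = ln(9.58/1.31) / (29.0 − 7.60)
  = 1.990 / 21.40 = 0.09299 h⁻¹

0.0930 h⁻¹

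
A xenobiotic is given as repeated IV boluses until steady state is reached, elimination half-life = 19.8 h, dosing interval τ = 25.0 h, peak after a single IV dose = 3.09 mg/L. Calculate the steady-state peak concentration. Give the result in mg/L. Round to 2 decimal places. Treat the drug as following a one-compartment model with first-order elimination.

k = ln2 / t½ = 0.693147 / 19.8 = 0.03501 h⁻¹
e^(−kτ) = e^(−0.03501 × 25.0) = 0.4168
Accumulation ratio R = 1 / (1 − e^(−kτ)) = 1 / (1 − 0.4168) = 1.715
Steady-state peak = C₀ × R = 3.09 × 1.715 = 5.299 mg/L

5.30 mg/L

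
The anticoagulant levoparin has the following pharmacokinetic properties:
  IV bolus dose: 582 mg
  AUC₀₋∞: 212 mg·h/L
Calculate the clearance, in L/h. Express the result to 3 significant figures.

CL = Dose / AUC = 582 / 212 = 2.745 L/h

2.75 L/h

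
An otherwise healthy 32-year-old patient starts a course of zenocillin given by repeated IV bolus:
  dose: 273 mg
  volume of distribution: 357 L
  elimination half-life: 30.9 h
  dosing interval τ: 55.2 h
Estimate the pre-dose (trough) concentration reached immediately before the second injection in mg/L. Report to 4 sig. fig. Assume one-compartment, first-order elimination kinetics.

C₀ per dose = Dose / Vd = 273 / 357 = 0.7647 mg/L
k = ln2 / t½ = 0.693147 / 30.9 = 0.02243 h⁻¹
Fraction remaining after one interval: r = e^(−kτ) = e^(−0.02243 × 55.2) = 0.2899
Before dose 2, 1 dose has been given (aged 1τ).
C_trough = C₀ × r = 0.7647 × 0.2899 = 0.2217 mg/L

0.2217 mg/L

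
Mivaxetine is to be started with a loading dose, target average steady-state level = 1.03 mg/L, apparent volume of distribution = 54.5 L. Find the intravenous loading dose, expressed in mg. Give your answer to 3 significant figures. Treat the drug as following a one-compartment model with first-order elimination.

LD = Css × Vd = 1.03 × 54.5 = 56.14 mg

56.1 mg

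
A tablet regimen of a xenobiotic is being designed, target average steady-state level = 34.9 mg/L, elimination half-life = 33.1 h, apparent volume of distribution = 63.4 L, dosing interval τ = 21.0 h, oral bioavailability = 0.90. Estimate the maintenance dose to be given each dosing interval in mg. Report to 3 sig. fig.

1080 mg

k = ln2 / t½ = 0.693147 / 33.1 = 0.02094 h⁻¹
CL = k × Vd = 0.02094 × 63.4 = 1.328 L/h
At steady state, F × (Dose/τ) = Css × CL.
Dose = Css × CL × τ / F = 34.9 × 1.328 × 21.0 / 0.90 = 1081 mg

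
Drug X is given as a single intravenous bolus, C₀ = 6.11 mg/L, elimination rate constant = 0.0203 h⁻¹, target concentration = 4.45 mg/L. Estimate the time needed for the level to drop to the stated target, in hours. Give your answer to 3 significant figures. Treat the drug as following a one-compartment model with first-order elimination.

15.6 h

t = ln(C₀ / C) / k = ln(6.110 / 4.45) / 0.02030
  = ln(1.373) / 0.02030 = 0.3170 / 0.02030 = 15.62 h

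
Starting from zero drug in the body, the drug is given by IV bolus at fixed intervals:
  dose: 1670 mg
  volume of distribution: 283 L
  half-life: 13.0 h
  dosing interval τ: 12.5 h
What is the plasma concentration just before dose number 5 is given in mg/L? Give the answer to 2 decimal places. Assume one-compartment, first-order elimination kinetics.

5.80 mg/L

C₀ per dose = Dose / Vd = 1670 / 283 = 5.901 mg/L
k = ln2 / t½ = 0.693147 / 13.0 = 0.05332 h⁻¹
Fraction remaining after one interval: r = e^(−kτ) = e^(−0.05332 × 12.5) = 0.5135
Before dose 5, 4 doses have been given (aged 1τ, 2τ, 3τ, 4τ).
C_trough = C₀ × (r + r² + … + r^4) = C₀ × r(1−r^4)/(1−r)
        = 5.901 × 0.5135 × (1 − 0.06953) / (1 − 0.5135) = 5.795 mg/L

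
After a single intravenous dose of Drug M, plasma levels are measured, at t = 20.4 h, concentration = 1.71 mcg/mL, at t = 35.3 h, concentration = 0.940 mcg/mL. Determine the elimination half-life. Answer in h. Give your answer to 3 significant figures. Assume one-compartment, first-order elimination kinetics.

k = ln(C₁/C₂) / (t₂ − t₁) = ln(1.71/0.940) / (35.3 − 20.4)
  = 0.5984 / 14.90 = 0.04016 h⁻¹
t½ = ln2 / k = 0.693147 / 0.04016 = 17.26 h

17.3 h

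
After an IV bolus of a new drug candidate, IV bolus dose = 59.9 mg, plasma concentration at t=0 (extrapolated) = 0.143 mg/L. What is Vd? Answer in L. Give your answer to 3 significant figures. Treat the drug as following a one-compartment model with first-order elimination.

419 L

Vd = Dose / C₀ = 59.90 / 0.143 = 418.9 L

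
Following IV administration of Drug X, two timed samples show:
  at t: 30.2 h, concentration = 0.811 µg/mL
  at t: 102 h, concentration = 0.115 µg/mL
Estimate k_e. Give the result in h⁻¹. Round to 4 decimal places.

0.0272 h⁻¹

k = ln(C₁/C₂) / (t₂ − t₁) = ln(0.811/0.115) / (102 − 30.2)
  = 1.953 / 71.80 = 0.02720 h⁻¹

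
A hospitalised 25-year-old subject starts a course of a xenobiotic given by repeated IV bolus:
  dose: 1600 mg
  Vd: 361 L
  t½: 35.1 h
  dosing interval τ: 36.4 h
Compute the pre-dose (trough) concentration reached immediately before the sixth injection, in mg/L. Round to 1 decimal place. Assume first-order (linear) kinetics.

C₀ per dose = Dose / Vd = 1600 / 361 = 4.432 mg/L
k = ln2 / t½ = 0.693147 / 35.1 = 0.01975 h⁻¹
Fraction remaining after one interval: r = e^(−kτ) = e^(−0.01975 × 36.4) = 0.4873
Before dose 6, 5 doses have been given (aged 1τ, 2τ, 3τ, 4τ, 5τ).
C_trough = C₀ × (r + r² + … + r^5) = C₀ × r(1−r^5)/(1−r)
        = 4.432 × 0.4873 × (1 − 0.02748) / (1 − 0.4873) = 4.097 mg/L

4.1 mg/L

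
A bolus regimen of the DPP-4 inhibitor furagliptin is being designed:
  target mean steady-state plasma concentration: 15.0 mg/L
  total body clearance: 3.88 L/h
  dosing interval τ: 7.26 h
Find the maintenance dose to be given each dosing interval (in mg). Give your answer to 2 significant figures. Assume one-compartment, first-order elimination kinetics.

At steady state, Dose/τ = Css × CL.
Dose = Css × CL × τ = 15.0 × 3.880 × 7.26 = 422.5 mg

420 mg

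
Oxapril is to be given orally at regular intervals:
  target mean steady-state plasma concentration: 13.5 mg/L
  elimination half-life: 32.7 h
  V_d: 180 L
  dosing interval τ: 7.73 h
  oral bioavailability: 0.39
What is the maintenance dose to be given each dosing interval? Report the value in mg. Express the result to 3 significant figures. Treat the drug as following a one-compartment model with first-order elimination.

1020 mg

k = ln2 / t½ = 0.693147 / 32.7 = 0.02120 h⁻¹
CL = k × Vd = 0.02120 × 180 = 3.816 L/h
At steady state, F × (Dose/τ) = Css × CL.
Dose = Css × CL × τ / F = 13.5 × 3.816 × 7.73 / 0.39 = 1021 mg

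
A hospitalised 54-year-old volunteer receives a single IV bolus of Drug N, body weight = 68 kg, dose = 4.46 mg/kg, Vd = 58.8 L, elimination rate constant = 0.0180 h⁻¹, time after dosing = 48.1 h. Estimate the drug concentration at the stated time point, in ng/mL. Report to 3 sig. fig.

Total dose = 4.46 × 68 = 303.3 mg
C₀ = Dose / Vd = 303.3 / 58.8 = 5.158 mg/L
C = C₀ · e^(−k·t) = 5.158 × e^(−0.01800 × 48.1)
  = 5.158 × 0.4207 = 2.170 mg/L
Convert: 2.170 mg/L × 1000 = 2170 ng/mL

2170 ng/mL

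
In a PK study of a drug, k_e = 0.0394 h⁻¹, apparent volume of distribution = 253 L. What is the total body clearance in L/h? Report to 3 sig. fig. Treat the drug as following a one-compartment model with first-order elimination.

9.97 L/h

CL = k × Vd = 0.0394 × 253 = 9.968 L/h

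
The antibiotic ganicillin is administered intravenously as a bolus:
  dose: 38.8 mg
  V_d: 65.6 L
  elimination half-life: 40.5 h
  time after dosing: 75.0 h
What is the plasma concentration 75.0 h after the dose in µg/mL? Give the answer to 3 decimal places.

C₀ = Dose / Vd = 38.80 / 65.6 = 0.5915 mg/L
k = ln2 / t½ = 0.693147 / 40.5 = 0.01711 h⁻¹
C = C₀ · e^(−k·t) = 0.5915 × e^(−0.01711 × 75.0)
  = 0.5915 × 0.2771 = 0.1639 mg/L
(0.1639 mg/L = 0.1639 µg/mL)

0.164 µg/mL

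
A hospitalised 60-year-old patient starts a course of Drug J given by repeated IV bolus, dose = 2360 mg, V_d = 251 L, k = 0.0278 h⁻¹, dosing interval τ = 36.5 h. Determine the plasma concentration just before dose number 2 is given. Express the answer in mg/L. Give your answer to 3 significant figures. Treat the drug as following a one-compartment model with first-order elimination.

C₀ per dose = Dose / Vd = 2360 / 251 = 9.402 mg/L
Fraction remaining after one interval: r = e^(−kτ) = e^(−0.02780 × 36.5) = 0.3625
Before dose 2, 1 dose has been given (aged 1τ).
C_trough = C₀ × r = 9.402 × 0.3625 = 3.408 mg/L

3.41 mg/L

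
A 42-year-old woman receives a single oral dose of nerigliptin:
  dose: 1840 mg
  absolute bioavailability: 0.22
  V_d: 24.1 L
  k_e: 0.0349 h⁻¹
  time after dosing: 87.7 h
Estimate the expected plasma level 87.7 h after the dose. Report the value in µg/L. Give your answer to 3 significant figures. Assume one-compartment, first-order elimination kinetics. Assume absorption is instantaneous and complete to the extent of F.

787 µg/L

Amount reaching circulation = F × Dose = 0.22 × 1840 = 404.8 mg
C₀ = F·Dose / Vd = 404.8 / 24.1 = 16.80 mg/L
C = C₀ · e^(−k·t) = 16.80 × e^(−0.03490 × 87.7)
  = 16.80 × 0.04685 = 0.7871 mg/L
Convert: 0.7871 mg/L × 1000 = 787.1 µg/L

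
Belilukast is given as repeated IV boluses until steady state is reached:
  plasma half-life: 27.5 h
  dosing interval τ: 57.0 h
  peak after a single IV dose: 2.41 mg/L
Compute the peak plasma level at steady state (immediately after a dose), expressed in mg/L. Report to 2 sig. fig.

3.2 mg/L

k = ln2 / t½ = 0.693147 / 27.5 = 0.02521 h⁻¹
e^(−kτ) = e^(−0.02521 × 57.0) = 0.2376
Accumulation ratio R = 1 / (1 − e^(−kτ)) = 1 / (1 − 0.2376) = 1.312
Steady-state peak = C₀ × R = 2.41 × 1.312 = 3.162 mg/L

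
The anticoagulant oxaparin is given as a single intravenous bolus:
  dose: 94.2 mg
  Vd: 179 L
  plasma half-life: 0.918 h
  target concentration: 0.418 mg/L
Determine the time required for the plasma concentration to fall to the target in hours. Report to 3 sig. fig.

C₀ = Dose / Vd = 94.20 / 179 = 0.5263 mg/L
k = ln2 / t½ = 0.693147 / 0.918 = 0.7551 h⁻¹
t = ln(C₀ / C) / k = ln(0.5263 / 0.418) / 0.7551
  = ln(1.259) / 0.7551 = 0.2303 / 0.7551 = 0.3050 h

0.305 h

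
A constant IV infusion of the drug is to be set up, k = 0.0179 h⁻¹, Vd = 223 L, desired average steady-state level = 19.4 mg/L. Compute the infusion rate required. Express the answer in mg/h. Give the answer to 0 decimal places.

CL = k × Vd = 0.01790 × 223 = 3.992 L/h
At steady state, infusion rate R₀ = Css × CL = 19.4 × 3.992 = 77.44 mg/h

77 mg/h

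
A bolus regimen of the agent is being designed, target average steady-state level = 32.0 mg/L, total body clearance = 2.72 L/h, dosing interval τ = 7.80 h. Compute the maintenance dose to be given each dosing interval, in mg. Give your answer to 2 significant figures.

680 mg

At steady state, Dose/τ = Css × CL.
Dose = Css × CL × τ = 32.0 × 2.720 × 7.80 = 678.9 mg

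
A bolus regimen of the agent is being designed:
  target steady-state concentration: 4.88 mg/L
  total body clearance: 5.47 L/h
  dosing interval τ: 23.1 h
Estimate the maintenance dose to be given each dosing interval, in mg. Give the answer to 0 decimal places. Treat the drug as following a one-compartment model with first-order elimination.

At steady state, Dose/τ = Css × CL.
Dose = Css × CL × τ = 4.88 × 5.470 × 23.1 = 616.6 mg

617 mg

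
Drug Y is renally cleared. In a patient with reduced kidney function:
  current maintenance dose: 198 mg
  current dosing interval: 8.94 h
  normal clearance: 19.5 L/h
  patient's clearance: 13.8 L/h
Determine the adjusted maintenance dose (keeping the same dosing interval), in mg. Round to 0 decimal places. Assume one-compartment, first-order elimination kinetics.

To keep the same average steady-state level, dosing rate must scale with clearance.
CL ratio = 13.8 / 19.5 = 0.7077
New dose (same interval) = 198 × 0.7077 = 140.1 mg

140 mg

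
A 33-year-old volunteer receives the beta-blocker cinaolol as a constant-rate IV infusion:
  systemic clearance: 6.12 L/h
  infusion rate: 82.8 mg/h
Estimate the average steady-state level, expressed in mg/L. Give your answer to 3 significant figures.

At steady state Css = R₀ / CL = 82.8 / 6.120 = 13.53 mg/L

13.5 mg/L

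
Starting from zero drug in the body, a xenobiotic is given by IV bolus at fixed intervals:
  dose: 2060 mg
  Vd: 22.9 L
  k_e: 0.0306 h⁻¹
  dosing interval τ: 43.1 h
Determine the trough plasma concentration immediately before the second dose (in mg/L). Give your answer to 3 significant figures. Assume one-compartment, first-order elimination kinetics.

24.1 mg/L

C₀ per dose = Dose / Vd = 2060 / 22.9 = 89.96 mg/L
Fraction remaining after one interval: r = e^(−kτ) = e^(−0.03060 × 43.1) = 0.2674
Before dose 2, 1 dose has been given (aged 1τ).
C_trough = C₀ × r = 89.96 × 0.2674 = 24.06 mg/L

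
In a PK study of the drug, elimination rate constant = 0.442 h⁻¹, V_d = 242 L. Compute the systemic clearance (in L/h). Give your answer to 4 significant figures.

107.0 L/h

CL = k × Vd = 0.442 × 242 = 107.0 L/h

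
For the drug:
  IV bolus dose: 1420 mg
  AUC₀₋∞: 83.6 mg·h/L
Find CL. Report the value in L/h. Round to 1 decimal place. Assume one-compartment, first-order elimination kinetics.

CL = Dose / AUC = 1420 / 83.6 = 16.99 L/h

17.0 L/h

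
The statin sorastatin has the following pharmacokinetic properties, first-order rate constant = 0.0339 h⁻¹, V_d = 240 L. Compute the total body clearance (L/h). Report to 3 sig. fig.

8.14 L/h

CL = k × Vd = 0.0339 × 240 = 8.136 L/h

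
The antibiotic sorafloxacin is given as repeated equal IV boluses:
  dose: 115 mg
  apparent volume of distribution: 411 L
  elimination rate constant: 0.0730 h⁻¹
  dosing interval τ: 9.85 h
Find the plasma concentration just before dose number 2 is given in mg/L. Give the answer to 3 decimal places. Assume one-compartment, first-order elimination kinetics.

C₀ per dose = Dose / Vd = 115 / 411 = 0.2798 mg/L
Fraction remaining after one interval: r = e^(−kτ) = e^(−0.07300 × 9.85) = 0.4872
Before dose 2, 1 dose has been given (aged 1τ).
C_trough = C₀ × r = 0.2798 × 0.4872 = 0.1363 mg/L

0.136 mg/L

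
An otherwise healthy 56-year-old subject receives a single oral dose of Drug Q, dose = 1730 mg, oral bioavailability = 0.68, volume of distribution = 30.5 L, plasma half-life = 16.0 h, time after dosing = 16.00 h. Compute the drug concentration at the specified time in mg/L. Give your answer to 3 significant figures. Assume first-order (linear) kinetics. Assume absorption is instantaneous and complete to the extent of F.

Amount reaching circulation = F × Dose = 0.68 × 1730 = 1176 mg
C₀ = F·Dose / Vd = 1176 / 30.5 = 38.56 mg/L
k = ln2 / t½ = 0.693147 / 16.0 = 0.04332 h⁻¹
t / t½ = 16.00 / 16.0 = 1 half-lives
C = C₀ × (1/2)^1 = 38.56 × 0.5000 = 19.28 mg/L

19.3 mg/L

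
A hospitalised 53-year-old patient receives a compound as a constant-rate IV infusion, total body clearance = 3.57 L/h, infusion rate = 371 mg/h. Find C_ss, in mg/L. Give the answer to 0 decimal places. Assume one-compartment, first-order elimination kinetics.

104 mg/L

At steady state Css = R₀ / CL = 371 / 3.570 = 103.9 mg/L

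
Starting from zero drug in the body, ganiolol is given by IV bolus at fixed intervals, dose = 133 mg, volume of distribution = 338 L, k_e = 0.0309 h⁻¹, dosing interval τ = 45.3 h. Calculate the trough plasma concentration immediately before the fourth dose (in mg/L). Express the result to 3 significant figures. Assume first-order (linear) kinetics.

0.127 mg/L

C₀ per dose = Dose / Vd = 133 / 338 = 0.3935 mg/L
Fraction remaining after one interval: r = e^(−kτ) = e^(−0.03090 × 45.3) = 0.2467
Before dose 4, 3 doses have been given (aged 1τ, 2τ, 3τ).
C_trough = C₀ × (r + r² + … + r^3) = C₀ × r(1−r^3)/(1−r)
        = 0.3935 × 0.2467 × (1 − 0.01501) / (1 − 0.2467) = 0.1269 mg/L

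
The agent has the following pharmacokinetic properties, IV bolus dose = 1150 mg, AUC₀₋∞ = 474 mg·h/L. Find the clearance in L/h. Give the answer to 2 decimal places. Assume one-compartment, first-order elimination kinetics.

CL = Dose / AUC = 1150 / 474 = 2.426 L/h

2.43 L/h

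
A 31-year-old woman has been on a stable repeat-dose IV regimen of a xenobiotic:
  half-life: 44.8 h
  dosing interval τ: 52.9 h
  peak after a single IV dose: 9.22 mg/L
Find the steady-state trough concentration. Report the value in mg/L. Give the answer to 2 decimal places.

k = ln2 / t½ = 0.693147 / 44.8 = 0.01547 h⁻¹
e^(−kτ) = e^(−0.01547 × 52.9) = 0.4412
Accumulation ratio R = 1 / (1 − e^(−kτ)) = 1 / (1 − 0.4412) = 1.790
Steady-state trough = C₀ × R × e^(−kτ) = 9.22 × 1.790 × 0.4412 = 7.281 mg/L

7.28 mg/L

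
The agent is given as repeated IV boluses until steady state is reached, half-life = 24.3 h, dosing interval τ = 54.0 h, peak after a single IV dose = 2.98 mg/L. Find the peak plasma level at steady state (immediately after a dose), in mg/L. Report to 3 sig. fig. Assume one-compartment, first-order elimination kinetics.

k = ln2 / t½ = 0.693147 / 24.3 = 0.02852 h⁻¹
e^(−kτ) = e^(−0.02852 × 54.0) = 0.2144
Accumulation ratio R = 1 / (1 − e^(−kτ)) = 1 / (1 − 0.2144) = 1.273
Steady-state peak = C₀ × R = 2.98 × 1.273 = 3.794 mg/L

3.79 mg/L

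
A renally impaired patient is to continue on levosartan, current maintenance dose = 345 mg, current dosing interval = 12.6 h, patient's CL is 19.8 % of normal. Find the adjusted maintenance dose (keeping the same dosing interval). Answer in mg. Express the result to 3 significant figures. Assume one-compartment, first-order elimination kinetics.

To keep the same average steady-state level, dosing rate must scale with clearance.
CL ratio = 19.8 / 100 = 0.1980
New dose (same interval) = 345 × 0.1980 = 68.31 mg

68.3 mg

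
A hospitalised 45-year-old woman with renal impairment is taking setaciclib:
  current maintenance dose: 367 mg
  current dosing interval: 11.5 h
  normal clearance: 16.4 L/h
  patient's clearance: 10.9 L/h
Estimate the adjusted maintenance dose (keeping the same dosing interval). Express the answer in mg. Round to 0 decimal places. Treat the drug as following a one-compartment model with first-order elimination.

244 mg

To keep the same average steady-state level, dosing rate must scale with clearance.
CL ratio = 10.9 / 16.4 = 0.6646
New dose (same interval) = 367 × 0.6646 = 243.9 mg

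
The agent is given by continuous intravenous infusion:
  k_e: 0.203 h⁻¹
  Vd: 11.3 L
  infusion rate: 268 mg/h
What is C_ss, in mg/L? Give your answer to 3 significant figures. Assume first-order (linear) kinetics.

117 mg/L

CL = k × Vd = 0.2030 × 11.3 = 2.294 L/h
At steady state Css = R₀ / CL = 268 / 2.294 = 116.8 mg/L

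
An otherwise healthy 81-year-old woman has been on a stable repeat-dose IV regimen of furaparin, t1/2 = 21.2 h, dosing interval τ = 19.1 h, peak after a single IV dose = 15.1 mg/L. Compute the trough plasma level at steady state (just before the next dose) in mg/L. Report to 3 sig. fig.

17.4 mg/L

k = ln2 / t½ = 0.693147 / 21.2 = 0.03270 h⁻¹
e^(−kτ) = e^(−0.03270 × 19.1) = 0.5355
Accumulation ratio R = 1 / (1 − e^(−kτ)) = 1 / (1 − 0.5355) = 2.153
Steady-state trough = C₀ × R × e^(−kτ) = 15.1 × 2.153 × 0.5355 = 17.41 mg/L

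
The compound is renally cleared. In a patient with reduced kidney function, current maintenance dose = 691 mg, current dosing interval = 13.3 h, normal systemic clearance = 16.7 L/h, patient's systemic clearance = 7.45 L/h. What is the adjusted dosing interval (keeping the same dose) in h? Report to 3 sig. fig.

To keep the same average steady-state level, dosing rate must scale with clearance.
CL ratio = 7.45 / 16.7 = 0.4461
New interval (same dose) = 13.3 / 0.4461 = 29.81 h

29.8 h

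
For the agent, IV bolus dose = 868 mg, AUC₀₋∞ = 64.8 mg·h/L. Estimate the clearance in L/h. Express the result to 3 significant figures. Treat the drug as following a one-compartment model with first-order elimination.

13.4 L/h

CL = Dose / AUC = 868 / 64.8 = 13.40 L/h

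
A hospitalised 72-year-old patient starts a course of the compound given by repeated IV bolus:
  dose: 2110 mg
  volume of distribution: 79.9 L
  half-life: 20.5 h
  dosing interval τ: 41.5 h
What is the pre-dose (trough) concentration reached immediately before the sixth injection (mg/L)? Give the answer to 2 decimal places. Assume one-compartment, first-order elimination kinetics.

8.60 mg/L

C₀ per dose = Dose / Vd = 2110 / 79.9 = 26.41 mg/L
k = ln2 / t½ = 0.693147 / 20.5 = 0.03381 h⁻¹
Fraction remaining after one interval: r = e^(−kτ) = e^(−0.03381 × 41.5) = 0.2458
Before dose 6, 5 doses have been given (aged 1τ, 2τ, 3τ, 4τ, 5τ).
C_trough = C₀ × (r + r² + … + r^5) = C₀ × r(1−r^5)/(1−r)
        = 26.41 × 0.2458 × (1 − 0.0008972) / (1 − 0.2458) = 8.600 mg/L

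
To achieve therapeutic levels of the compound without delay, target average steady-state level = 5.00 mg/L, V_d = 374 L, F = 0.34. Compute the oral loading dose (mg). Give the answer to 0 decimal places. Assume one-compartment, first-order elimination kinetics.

5500 mg

LD = Css × Vd / F = 5.00 × 374 / 0.34 = 5500 mg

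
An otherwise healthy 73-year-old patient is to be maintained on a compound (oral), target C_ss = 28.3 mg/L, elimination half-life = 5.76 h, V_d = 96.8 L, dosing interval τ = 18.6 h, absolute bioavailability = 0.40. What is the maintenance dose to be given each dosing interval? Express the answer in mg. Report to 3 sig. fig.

15300 mg

k = ln2 / t½ = 0.693147 / 5.76 = 0.1203 h⁻¹
CL = k × Vd = 0.1203 × 96.8 = 11.65 L/h
At steady state, F × (Dose/τ) = Css × CL.
Dose = Css × CL × τ / F = 28.3 × 11.65 × 18.6 / 0.40 = 15330 mg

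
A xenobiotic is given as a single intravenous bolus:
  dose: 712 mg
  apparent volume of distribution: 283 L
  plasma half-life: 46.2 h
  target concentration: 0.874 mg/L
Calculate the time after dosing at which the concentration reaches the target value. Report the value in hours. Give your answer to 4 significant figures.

C₀ = Dose / Vd = 712.0 / 283 = 2.516 mg/L
k = ln2 / t½ = 0.693147 / 46.2 = 0.01500 h⁻¹
t = ln(C₀ / C) / k = ln(2.516 / 0.874) / 0.01500
  = ln(2.879) / 0.01500 = 1.057 / 0.01500 = 70.47 h

70.47 h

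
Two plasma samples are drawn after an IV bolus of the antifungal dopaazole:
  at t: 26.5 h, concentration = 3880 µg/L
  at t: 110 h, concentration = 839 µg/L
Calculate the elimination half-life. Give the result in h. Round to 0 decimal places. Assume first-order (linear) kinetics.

38 h

k = ln(C₁/C₂) / (t₂ − t₁) = ln(3880/839) / (110 − 26.5)
  = 1.531 / 83.50 = 0.01834 h⁻¹
t½ = ln2 / k = 0.693147 / 0.01834 = 37.79 h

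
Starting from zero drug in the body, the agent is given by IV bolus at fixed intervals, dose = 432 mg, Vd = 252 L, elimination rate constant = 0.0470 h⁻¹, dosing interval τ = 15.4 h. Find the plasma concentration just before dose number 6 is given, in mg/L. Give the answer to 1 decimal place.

1.6 mg/L

C₀ per dose = Dose / Vd = 432 / 252 = 1.714 mg/L
Fraction remaining after one interval: r = e^(−kτ) = e^(−0.04700 × 15.4) = 0.4849
Before dose 6, 5 doses have been given (aged 1τ, 2τ, 3τ, 4τ, 5τ).
C_trough = C₀ × (r + r² + … + r^5) = C₀ × r(1−r^5)/(1−r)
        = 1.714 × 0.4849 × (1 − 0.02681) / (1 − 0.4849) = 1.570 mg/L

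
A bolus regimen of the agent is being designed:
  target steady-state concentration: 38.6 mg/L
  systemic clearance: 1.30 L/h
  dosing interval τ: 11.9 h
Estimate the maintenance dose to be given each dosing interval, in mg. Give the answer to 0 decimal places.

597 mg

At steady state, Dose/τ = Css × CL.
Dose = Css × CL × τ = 38.6 × 1.300 × 11.9 = 597.1 mg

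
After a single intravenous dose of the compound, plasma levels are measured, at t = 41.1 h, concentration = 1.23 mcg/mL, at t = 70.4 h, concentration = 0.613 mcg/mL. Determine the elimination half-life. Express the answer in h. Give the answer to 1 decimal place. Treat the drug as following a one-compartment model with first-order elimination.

29.2 h

k = ln(C₁/C₂) / (t₂ − t₁) = ln(1.23/0.613) / (70.4 − 41.1)
  = 0.6964 / 29.30 = 0.02377 h⁻¹
t½ = ln2 / k = 0.693147 / 0.02377 = 29.16 h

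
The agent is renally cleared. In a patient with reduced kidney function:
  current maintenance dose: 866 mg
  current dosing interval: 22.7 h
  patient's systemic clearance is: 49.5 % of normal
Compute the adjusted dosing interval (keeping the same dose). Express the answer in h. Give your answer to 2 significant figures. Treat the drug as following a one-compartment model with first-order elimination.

To keep the same average steady-state level, dosing rate must scale with clearance.
CL ratio = 49.5 / 100 = 0.4950
New interval (same dose) = 22.7 / 0.4950 = 45.86 h

46 h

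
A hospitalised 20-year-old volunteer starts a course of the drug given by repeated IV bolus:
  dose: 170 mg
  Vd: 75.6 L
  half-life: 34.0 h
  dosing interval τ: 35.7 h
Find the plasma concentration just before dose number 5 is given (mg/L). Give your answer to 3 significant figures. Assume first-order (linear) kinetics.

C₀ per dose = Dose / Vd = 170 / 75.6 = 2.249 mg/L
k = ln2 / t½ = 0.693147 / 34.0 = 0.02039 h⁻¹
Fraction remaining after one interval: r = e^(−kτ) = e^(−0.02039 × 35.7) = 0.4829
Before dose 5, 4 doses have been given (aged 1τ, 2τ, 3τ, 4τ).
C_trough = C₀ × (r + r² + … + r^4) = C₀ × r(1−r^4)/(1−r)
        = 2.249 × 0.4829 × (1 − 0.05438) / (1 − 0.4829) = 1.986 mg/L

1.99 mg/L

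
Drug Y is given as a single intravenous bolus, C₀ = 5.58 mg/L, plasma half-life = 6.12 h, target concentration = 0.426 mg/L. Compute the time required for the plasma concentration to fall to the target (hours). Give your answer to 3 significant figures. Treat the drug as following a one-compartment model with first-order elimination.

k = ln2 / t½ = 0.693147 / 6.12 = 0.1133 h⁻¹
t = ln(C₀ / C) / k = ln(5.580 / 0.426) / 0.1133
  = ln(13.10) / 0.1133 = 2.573 / 0.1133 = 22.71 h

22.7 h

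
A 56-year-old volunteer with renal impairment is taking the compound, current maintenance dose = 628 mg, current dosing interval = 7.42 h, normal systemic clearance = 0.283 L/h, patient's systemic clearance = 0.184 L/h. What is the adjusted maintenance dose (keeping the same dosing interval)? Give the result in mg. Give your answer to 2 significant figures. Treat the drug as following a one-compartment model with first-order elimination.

410 mg

To keep the same average steady-state level, dosing rate must scale with clearance.
CL ratio = 0.184 / 0.283 = 0.6502
New dose (same interval) = 628 × 0.6502 = 408.3 mg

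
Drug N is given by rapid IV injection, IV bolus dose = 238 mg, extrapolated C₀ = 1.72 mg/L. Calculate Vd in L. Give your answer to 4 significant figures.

Vd = Dose / C₀ = 238.0 / 1.72 = 138.4 L

138.4 L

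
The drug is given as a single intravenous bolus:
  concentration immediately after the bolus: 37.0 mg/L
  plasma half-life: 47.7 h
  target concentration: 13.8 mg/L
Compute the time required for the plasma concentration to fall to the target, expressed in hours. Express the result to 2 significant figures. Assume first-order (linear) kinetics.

68 h

k = ln2 / t½ = 0.693147 / 47.7 = 0.01453 h⁻¹
t = ln(C₀ / C) / k = ln(37.00 / 13.8) / 0.01453
  = ln(2.681) / 0.01453 = 0.9862 / 0.01453 = 67.87 h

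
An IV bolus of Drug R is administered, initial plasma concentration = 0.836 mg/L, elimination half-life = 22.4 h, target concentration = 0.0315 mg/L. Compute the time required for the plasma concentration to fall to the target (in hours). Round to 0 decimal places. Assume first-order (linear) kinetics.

k = ln2 / t½ = 0.693147 / 22.4 = 0.03094 h⁻¹
t = ln(C₀ / C) / k = ln(0.8360 / 0.0315) / 0.03094
  = ln(26.54) / 0.03094 = 3.279 / 0.03094 = 106.0 h

106 h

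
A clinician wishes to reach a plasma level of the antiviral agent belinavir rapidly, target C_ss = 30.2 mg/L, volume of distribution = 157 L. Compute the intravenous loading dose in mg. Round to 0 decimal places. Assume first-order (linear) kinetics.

LD = Css × Vd = 30.2 × 157 = 4741 mg

4741 mg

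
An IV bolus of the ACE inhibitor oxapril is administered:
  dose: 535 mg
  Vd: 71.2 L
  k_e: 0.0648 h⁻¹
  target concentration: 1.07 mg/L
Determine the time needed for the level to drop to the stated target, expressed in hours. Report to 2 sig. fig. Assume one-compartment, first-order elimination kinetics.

C₀ = Dose / Vd = 535.0 / 71.2 = 7.514 mg/L
t = ln(C₀ / C) / k = ln(7.514 / 1.07) / 0.06480
  = ln(7.022) / 0.06480 = 1.949 / 0.06480 = 30.08 h

30 h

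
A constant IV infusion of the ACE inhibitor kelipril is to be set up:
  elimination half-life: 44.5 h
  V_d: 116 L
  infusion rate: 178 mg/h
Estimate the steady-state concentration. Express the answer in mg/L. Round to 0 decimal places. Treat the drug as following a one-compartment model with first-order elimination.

k = ln2 / t½ = 0.693147 / 44.5 = 0.01558 h⁻¹
CL = k × Vd = 0.01558 × 116 = 1.807 L/h
At steady state Css = R₀ / CL = 178 / 1.807 = 98.51 mg/L

99 mg/L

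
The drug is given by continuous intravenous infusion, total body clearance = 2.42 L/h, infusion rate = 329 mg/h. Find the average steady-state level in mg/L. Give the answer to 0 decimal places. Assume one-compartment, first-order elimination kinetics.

At steady state Css = R₀ / CL = 329 / 2.420 = 136.0 mg/L

136 mg/L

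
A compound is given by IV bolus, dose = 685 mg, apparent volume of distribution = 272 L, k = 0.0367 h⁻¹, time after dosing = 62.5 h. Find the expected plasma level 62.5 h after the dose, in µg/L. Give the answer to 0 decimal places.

254 µg/L

C₀ = Dose / Vd = 685.0 / 272 = 2.518 mg/L
C = C₀ · e^(−k·t) = 2.518 × e^(−0.03670 × 62.5)
  = 2.518 × 0.1009 = 0.2541 mg/L
Convert: 0.2541 mg/L × 1000 = 254.1 µg/L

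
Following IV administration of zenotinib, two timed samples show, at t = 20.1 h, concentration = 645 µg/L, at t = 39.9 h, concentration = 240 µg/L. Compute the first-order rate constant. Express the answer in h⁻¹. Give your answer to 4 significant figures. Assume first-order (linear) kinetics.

0.04993 h⁻¹

k = ln(C₁/C₂) / (t₂ − t₁) = ln(645/240) / (39.9 − 20.1)
  = 0.9886 / 19.80 = 0.04993 h⁻¹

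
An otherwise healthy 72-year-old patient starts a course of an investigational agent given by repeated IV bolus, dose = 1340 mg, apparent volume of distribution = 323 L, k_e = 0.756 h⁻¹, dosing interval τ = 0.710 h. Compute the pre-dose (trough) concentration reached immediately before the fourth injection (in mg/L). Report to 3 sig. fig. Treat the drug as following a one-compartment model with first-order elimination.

4.67 mg/L

C₀ per dose = Dose / Vd = 1340 / 323 = 4.149 mg/L
Fraction remaining after one interval: r = e^(−kτ) = e^(−0.7560 × 0.710) = 0.5846
Before dose 4, 3 doses have been given (aged 1τ, 2τ, 3τ).
C_trough = C₀ × (r + r² + … + r^3) = C₀ × r(1−r^3)/(1−r)
        = 4.149 × 0.5846 × (1 − 0.1998) / (1 − 0.5846) = 4.672 mg/L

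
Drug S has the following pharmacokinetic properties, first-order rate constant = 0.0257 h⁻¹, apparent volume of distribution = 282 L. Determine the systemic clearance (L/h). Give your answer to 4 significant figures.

7.247 L/h

CL = k × Vd = 0.0257 × 282 = 7.247 L/h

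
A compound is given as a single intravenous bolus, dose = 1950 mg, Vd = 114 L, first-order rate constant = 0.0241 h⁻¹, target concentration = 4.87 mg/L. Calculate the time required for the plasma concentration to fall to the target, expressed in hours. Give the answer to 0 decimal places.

C₀ = Dose / Vd = 1950 / 114 = 17.11 mg/L
t = ln(C₀ / C) / k = ln(17.11 / 4.87) / 0.02410
  = ln(3.513) / 0.02410 = 1.256 / 0.02410 = 52.12 h

52 h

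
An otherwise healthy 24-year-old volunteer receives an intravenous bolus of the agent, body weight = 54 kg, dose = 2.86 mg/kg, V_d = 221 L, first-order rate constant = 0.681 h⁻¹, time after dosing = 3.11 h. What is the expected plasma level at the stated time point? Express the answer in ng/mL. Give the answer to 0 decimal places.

84 ng/mL

Total dose = 2.86 × 54 = 154.4 mg
C₀ = Dose / Vd = 154.4 / 221 = 0.6986 mg/L
C = C₀ · e^(−k·t) = 0.6986 × e^(−0.6810 × 3.11)
  = 0.6986 × 0.1203 = 0.08404 mg/L
Convert: 0.08404 mg/L × 1000 = 84.04 ng/mL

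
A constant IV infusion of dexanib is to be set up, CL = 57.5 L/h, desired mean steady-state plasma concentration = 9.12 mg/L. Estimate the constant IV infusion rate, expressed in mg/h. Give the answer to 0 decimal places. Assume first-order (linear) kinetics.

524 mg/h

At steady state, infusion rate R₀ = Css × CL = 9.12 × 57.50 = 524.4 mg/h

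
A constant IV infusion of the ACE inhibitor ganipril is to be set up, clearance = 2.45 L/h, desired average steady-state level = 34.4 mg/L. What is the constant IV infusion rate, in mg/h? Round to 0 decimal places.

At steady state, infusion rate R₀ = Css × CL = 34.4 × 2.450 = 84.28 mg/h

84 mg/h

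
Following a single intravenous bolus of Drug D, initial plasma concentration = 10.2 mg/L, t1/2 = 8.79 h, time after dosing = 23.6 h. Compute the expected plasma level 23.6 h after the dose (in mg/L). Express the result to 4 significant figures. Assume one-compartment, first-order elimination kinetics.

1.586 mg/L

k = ln2 / t½ = 0.693147 / 8.79 = 0.07886 h⁻¹
C = C₀ · e^(−k·t) = 10.20 × e^(−0.07886 × 23.6)
  = 10.20 × 0.1555 = 1.586 mg/L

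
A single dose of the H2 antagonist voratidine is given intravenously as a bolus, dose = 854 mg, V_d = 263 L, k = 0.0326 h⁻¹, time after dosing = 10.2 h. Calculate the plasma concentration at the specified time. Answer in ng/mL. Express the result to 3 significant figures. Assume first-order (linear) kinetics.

2330 ng/mL

C₀ = Dose / Vd = 854.0 / 263 = 3.247 mg/L
C = C₀ · e^(−k·t) = 3.247 × e^(−0.03260 × 10.2)
  = 3.247 × 0.7171 = 2.328 mg/L
Convert: 2.328 mg/L × 1000 = 2328 ng/mL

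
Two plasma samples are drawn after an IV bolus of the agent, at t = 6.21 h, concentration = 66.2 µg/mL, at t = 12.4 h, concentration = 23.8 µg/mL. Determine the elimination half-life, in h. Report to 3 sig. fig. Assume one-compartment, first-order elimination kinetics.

k = ln(C₁/C₂) / (t₂ − t₁) = ln(66.2/23.8) / (12.4 − 6.21)
  = 1.023 / 6.190 = 0.1653 h⁻¹
t½ = ln2 / k = 0.693147 / 0.1653 = 4.193 h

4.19 h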